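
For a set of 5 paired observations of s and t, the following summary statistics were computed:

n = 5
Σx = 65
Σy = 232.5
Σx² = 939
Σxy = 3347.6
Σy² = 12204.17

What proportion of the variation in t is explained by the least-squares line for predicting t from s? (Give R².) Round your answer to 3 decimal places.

0.807

Sxx = Σx² − (Σx)²/n = 939 − 845 = 94
Sxy = Σxy − (Σx)(Σy)/n = 3347.6 − 3022.5 = 325.1
Syy = Σy² − (Σy)²/n = 12204.17 − 10811.25 = 1392.92
R² = Sxy²/(Sxx·Syy) = (325.1)²/(94·1392.92) = 0.807198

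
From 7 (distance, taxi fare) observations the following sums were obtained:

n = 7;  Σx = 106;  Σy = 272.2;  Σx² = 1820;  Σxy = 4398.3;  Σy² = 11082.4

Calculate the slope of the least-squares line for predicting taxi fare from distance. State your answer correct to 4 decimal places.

Sxx = Σx² − (Σx)²/n = 1820 − 1605.142857 = 214.857143
Sxy = Σxy − (Σx)(Σy)/n = 4398.3 − 4121.885714 = 276.414286
b = Sxy/Sxx = 276.414286/214.857143 = 1.286503

1.2865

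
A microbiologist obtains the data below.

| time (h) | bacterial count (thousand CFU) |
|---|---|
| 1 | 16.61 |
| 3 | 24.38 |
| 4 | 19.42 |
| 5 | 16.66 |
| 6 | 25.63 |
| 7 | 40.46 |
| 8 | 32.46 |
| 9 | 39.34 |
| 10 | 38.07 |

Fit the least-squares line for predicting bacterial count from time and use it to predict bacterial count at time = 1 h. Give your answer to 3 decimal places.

14.481

n = 9, Σx = 53, Σy = 253.03, Σxy = 1682.17, Σx² = 381
Sxx = Σx² − (Σx)²/n = 381 − 312.111111 = 68.888889
Sxy = Σxy − (Σx)(Σy)/n = 1682.17 − 1490.065556 = 192.104444
b = Sxy/Sxx = 192.104444/68.888889 = 2.788613
a = ȳ − b·x̄ = 28.114444 − 2.788613·5.888889 = 11.692613
ŷ(1) = a + b·1 = 11.692613 + 2.788613·1 = 14.481226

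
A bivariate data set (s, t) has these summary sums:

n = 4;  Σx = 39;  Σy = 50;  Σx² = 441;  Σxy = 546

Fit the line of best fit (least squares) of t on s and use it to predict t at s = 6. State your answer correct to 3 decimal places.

Sxx = Σx² − (Σx)²/n = 441 − 380.25 = 60.75
Sxy = Σxy − (Σx)(Σy)/n = 546 − 487.5 = 58.5
b = Sxy/Sxx = 58.5/60.75 = 0.962963
a = ȳ − b·x̄ = 12.5 − 0.962963·9.75 = 3.111111
ŷ(6) = a + b·6 = 3.111111 + 0.962963·6 = 8.888889

8.889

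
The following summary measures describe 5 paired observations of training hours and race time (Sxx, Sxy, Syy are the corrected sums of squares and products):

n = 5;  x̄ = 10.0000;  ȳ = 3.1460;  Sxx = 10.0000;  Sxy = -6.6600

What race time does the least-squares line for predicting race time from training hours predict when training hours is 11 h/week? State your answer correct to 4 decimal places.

b = Sxy/Sxx = -6.66/10 = -0.666
a = ȳ − b·x̄ = 3.146 − (-0.666)·10 = 9.806
ŷ(11) = a + b·11 = 9.806 + (-0.666)·11 = 2.48

2.4800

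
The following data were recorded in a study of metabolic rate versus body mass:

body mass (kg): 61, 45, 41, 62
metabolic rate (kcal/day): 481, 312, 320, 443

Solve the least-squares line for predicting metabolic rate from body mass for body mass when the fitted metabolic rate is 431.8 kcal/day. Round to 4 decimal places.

57.8809

n = 4, Σx = 209, Σy = 1556, Σxy = 83967, Σx² = 11271
Sxx = Σx² − (Σx)²/n = 11271 − 10920.25 = 350.75
Sxy = Σxy − (Σx)(Σy)/n = 83967 − 81301 = 2666
b = Sxy/Sxx = 2666/350.75 = 7.600855
a = ȳ − b·x̄ = 389 − 7.600855·52.25 = -8.144690
Set a + b·x = 431.8: x = (431.8 − (-8.144690)) / 7.600855 = 57.880945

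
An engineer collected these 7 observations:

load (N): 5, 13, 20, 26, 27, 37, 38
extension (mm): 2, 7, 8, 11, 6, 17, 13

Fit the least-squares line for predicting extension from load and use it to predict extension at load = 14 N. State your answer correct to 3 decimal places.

5.655

n = 7, Σx = 166, Σy = 64, Σxy = 1832, Σx² = 4812
Sxx = Σx² − (Σx)²/n = 4812 − 3936.571429 = 875.428571
Sxy = Σxy − (Σx)(Σy)/n = 1832 − 1517.714286 = 314.285714
b = Sxy/Sxx = 314.285714/875.428571 = 0.359008
a = ȳ − b·x̄ = 9.142857 − 0.359008·23.714286 = 0.629243
ŷ(14) = a + b·14 = 0.629243 + 0.359008·14 = 5.655352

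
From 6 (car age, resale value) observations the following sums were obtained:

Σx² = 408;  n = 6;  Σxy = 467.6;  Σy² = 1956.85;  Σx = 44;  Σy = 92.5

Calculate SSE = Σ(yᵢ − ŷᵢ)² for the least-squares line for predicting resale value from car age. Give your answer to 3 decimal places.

Sxx = Σx² − (Σx)²/n = 408 − 322.666667 = 85.333333
Sxy = Σxy − (Σx)(Σy)/n = 467.6 − 678.333333 = -210.733333
Syy = Σy² − (Σy)²/n = 1956.85 − 1426.041667 = 530.808333
b = Sxy/Sxx = -210.733333/85.333333 = -2.469531
SSE = Syy − b·Sxy = 530.808333 − (-2.469531)·(-210.733333) = 10.395781

10.396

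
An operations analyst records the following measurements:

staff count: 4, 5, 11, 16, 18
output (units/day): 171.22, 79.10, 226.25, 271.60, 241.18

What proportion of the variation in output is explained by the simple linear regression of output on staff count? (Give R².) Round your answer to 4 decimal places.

n = 5, Σx = 54, Σy = 989.35, Σxy = 12255.97, Σx² = 742, Σy² = 218696.5133
Sxx = Σx² − (Σx)²/n = 742 − 583.2 = 158.8
Sxy = Σxy − (Σx)(Σy)/n = 12255.97 − 10684.98 = 1570.99
Syy = Σy² − (Σy)²/n = 218696.5133 − 195762.6845 = 22933.8288
R² = Sxy²/(Sxx·Syy) = (1570.99)²/(158.8·22933.8288) = 0.677672

0.6777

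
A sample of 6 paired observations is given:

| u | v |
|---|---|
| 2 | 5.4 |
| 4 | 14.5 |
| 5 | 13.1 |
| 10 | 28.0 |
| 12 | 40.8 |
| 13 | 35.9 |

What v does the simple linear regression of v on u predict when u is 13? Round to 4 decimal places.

n = 6, Σx = 46, Σy = 137.7, Σxy = 1370.6, Σx² = 458
Sxx = Σx² − (Σx)²/n = 458 − 352.666667 = 105.333333
Sxy = Σxy − (Σx)(Σy)/n = 1370.6 − 1055.7 = 314.9
b = Sxy/Sxx = 314.9/105.333333 = 2.989557
a = ȳ − b·x̄ = 22.95 − 2.989557·7.666667 = 0.030063
ŷ(13) = a + b·13 = 0.030063 + 2.989557·13 = 38.894304

38.8943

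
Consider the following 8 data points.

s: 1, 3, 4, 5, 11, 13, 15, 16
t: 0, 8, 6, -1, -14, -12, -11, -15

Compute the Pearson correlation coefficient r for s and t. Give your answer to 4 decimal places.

n = 8, Σx = 68, Σy = -39, Σxy = -672, Σx² = 822, Σy² = 787
Sxx = Σx² − (Σx)²/n = 822 − 578 = 244
Sxy = Σxy − (Σx)(Σy)/n = -672 − (-331.5) = -340.5
Syy = Σy² − (Σy)²/n = 787 − 190.125 = 596.875
r = Sxy/√(Sxx·Syy) = -340.5/√(145637.5) = -340.5/381.624816 = -0.892238

-0.8922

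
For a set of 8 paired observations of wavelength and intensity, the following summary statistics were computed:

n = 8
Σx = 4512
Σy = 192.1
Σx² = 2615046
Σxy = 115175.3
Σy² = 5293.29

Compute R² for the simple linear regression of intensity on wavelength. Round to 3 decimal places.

0.976

Sxx = Σx² − (Σx)²/n = 2615046 − 2544768 = 70278
Sxy = Σxy − (Σx)(Σy)/n = 115175.3 − 108344.4 = 6830.9
Syy = Σy² − (Σy)²/n = 5293.29 − 4612.80125 = 680.48875
R² = Sxy²/(Sxx·Syy) = (6830.9)²/(70278·680.48875) = 0.975698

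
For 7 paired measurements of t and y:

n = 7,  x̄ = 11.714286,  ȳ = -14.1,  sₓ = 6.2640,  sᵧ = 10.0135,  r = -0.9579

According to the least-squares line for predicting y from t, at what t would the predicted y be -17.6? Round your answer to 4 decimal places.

14.0000

b = r · sᵧ/sₓ = -0.9579 · 10.0135/6.264 = -1.531279
a = ȳ − b·x̄ = -14.1 − (-1.531279)·11.714286 = 3.837840
Set a + b·x = -17.6: x = (-17.6 − 3.837840) / (-1.531279) = 13.999957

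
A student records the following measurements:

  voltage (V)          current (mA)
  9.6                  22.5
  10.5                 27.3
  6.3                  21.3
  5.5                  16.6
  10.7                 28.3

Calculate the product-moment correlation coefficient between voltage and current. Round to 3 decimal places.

n = 5, Σx = 42.6, Σy = 116, Σxy = 1030.95, Σx² = 386.84, Σy² = 2781.68
Sxx = Σx² − (Σx)²/n = 386.84 − 362.952 = 23.888
Sxy = Σxy − (Σx)(Σy)/n = 1030.95 − 988.32 = 42.63
Syy = Σy² − (Σy)²/n = 2781.68 − 2691.2 = 90.48
r = Sxy/√(Sxx·Syy) = 42.63/√(2161.38624) = 42.63/46.490711 = 0.916957

0.917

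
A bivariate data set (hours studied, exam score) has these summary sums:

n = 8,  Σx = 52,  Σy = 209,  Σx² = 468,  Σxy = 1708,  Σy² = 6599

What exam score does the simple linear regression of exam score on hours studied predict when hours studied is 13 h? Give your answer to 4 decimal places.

Sxx = Σx² − (Σx)²/n = 468 − 338 = 130
Sxy = Σxy − (Σx)(Σy)/n = 1708 − 1358.5 = 349.5
b = Sxy/Sxx = 349.5/130 = 2.688462
a = ȳ − b·x̄ = 26.125 − 2.688462·6.5 = 8.65
ŷ(13) = a + b·13 = 8.65 + 2.688462·13 = 43.6

43.6000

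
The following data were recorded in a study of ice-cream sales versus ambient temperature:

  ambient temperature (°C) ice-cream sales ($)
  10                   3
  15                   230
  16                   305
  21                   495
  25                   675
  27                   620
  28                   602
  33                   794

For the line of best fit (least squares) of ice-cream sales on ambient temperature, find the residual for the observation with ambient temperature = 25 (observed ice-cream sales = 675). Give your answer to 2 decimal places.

105.81

n = 8, Σx = 175, Σy = 3724, Σxy = 95428, Σx² = 4249
Sxx = Σx² − (Σx)²/n = 4249 − 3828.125 = 420.875
Sxy = Σxy − (Σx)(Σy)/n = 95428 − 81462.5 = 13965.5
b = Sxy/Sxx = 13965.5/420.875 = 33.182061
a = ȳ − b·x̄ = 465.5 − 33.182061·21.875 = -260.357588
ŷ(25) = -260.357588 + 33.182061·25 = 569.193941
residual = y − ŷ = 675 − 569.193941 = 105.806059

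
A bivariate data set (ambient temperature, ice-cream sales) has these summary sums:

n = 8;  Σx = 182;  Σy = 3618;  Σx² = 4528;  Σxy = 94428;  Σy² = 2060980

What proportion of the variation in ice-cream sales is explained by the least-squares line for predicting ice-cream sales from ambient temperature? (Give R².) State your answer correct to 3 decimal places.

0.892

Sxx = Σx² − (Σx)²/n = 4528 − 4140.5 = 387.5
Sxy = Σxy − (Σx)(Σy)/n = 94428 − 82309.5 = 12118.5
Syy = Σy² − (Σy)²/n = 2060980 − 1636240.5 = 424739.5
R² = Sxy²/(Sxx·Syy) = (12118.5)²/(387.5·424739.5) = 0.892285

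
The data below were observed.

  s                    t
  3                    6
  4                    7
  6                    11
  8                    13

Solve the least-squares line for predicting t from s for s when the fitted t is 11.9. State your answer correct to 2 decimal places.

n = 4, Σx = 21, Σy = 37, Σxy = 216, Σx² = 125
Sxx = Σx² − (Σx)²/n = 125 − 110.25 = 14.75
Sxy = Σxy − (Σx)(Σy)/n = 216 − 194.25 = 21.75
b = Sxy/Sxx = 21.75/14.75 = 1.474576
a = ȳ − b·x̄ = 9.25 − 1.474576·5.25 = 1.508475
Set a + b·x = 11.9: x = (11.9 − 1.508475) / 1.474576 = 7.047126

7.05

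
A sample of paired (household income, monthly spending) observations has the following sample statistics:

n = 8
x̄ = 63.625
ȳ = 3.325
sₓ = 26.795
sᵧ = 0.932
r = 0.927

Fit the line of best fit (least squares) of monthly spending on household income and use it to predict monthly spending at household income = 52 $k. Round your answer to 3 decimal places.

2.950

b = r · sᵧ/sₓ = 0.927 · 0.932/26.795 = 0.032243
a = ȳ − b·x̄ = 3.325 − 0.032243·63.625 = 1.273509
ŷ(52) = a + b·52 = 1.273509 + 0.032243·52 = 2.950170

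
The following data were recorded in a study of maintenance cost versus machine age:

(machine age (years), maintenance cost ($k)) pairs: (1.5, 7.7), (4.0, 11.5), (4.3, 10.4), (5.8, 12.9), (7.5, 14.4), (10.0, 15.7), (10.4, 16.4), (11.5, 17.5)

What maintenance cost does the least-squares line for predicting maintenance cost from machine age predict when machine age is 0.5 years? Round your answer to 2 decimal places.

7.45

n = 8, Σx = 55, Σy = 106.5, Σxy = 813.9, Σx² = 467.04
Sxx = Σx² − (Σx)²/n = 467.04 − 378.125 = 88.915
Sxy = Σxy − (Σx)(Σy)/n = 813.9 − 732.1875 = 81.7125
b = Sxy/Sxx = 81.7125/88.915 = 0.918996
a = ȳ − b·x̄ = 13.3125 − 0.918996·6.875 = 6.994405
ŷ(0.5) = a + b·0.5 = 6.994405 + 0.918996·0.5 = 7.453903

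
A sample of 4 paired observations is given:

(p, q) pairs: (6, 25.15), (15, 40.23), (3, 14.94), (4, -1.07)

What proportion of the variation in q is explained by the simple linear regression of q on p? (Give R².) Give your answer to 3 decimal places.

n = 4, Σx = 28, Σy = 79.25, Σxy = 794.89, Σx² = 286, Σy² = 2475.3239
Sxx = Σx² − (Σx)²/n = 286 − 196 = 90
Sxy = Σxy − (Σx)(Σy)/n = 794.89 − 554.75 = 240.14
Syy = Σy² − (Σy)²/n = 2475.3239 − 1570.140625 = 905.183275
R² = Sxy²/(Sxx·Syy) = (240.14)²/(90·905.183275) = 0.707864

0.708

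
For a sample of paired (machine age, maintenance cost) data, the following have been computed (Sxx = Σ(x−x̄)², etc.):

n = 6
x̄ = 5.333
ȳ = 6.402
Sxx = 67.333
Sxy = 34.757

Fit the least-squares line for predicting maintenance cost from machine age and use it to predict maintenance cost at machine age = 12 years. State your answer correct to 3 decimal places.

b = Sxy/Sxx = 34.757/67.333 = 0.516196
a = ȳ − b·x̄ = 6.402 − 0.516196·5.333 = 3.649129
ŷ(12) = a + b·12 = 3.649129 + 0.516196·12 = 9.843476

9.843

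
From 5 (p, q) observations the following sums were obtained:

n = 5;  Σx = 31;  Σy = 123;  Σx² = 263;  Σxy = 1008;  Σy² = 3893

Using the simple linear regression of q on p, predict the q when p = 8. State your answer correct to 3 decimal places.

30.839

Sxx = Σx² − (Σx)²/n = 263 − 192.2 = 70.8
Sxy = Σxy − (Σx)(Σy)/n = 1008 − 762.6 = 245.4
b = Sxy/Sxx = 245.4/70.8 = 3.466102
a = ȳ − b·x̄ = 24.6 − 3.466102·6.2 = 3.110169
ŷ(8) = a + b·8 = 3.110169 + 3.466102·8 = 30.838983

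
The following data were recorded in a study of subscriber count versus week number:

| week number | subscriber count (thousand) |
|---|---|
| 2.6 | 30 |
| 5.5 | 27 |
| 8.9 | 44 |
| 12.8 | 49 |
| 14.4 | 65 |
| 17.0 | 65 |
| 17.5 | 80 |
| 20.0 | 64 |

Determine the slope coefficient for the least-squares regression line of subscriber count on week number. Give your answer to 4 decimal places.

n = 8, Σx = 98.7, Σy = 424, Σxy = 5966.3, Σx² = 1482.67
Sxx = Σx² − (Σx)²/n = 1482.67 − 1217.71125 = 264.95875
Sxy = Σxy − (Σx)(Σy)/n = 5966.3 − 5231.1 = 735.2
b = Sxy/Sxx = 735.2/264.95875 = 2.774772

2.7748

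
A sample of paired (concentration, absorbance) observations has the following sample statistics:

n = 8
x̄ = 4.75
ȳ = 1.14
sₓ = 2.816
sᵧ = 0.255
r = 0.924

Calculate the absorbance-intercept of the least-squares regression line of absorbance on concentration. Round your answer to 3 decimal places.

b = r · sᵧ/sₓ = 0.924 · 0.255/2.816 = 0.083672
a = ȳ − b·x̄ = 1.14 − 0.083672·4.75 = 0.742559

0.743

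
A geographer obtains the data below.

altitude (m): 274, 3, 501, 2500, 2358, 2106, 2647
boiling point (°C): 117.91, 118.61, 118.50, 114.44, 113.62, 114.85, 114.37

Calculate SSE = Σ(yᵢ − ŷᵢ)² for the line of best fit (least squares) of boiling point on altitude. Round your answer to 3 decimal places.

n = 7, Σx = 10389, Σy = 812.3, Σxy = 1190659.12, Σx² = 23578095, Σy² = 94290.3876
Sxx = Σx² − (Σx)²/n = 23578095 − 15418760.142857 = 8159334.857143
Sxy = Σxy − (Σx)(Σy)/n = 1190659.12 − 1205569.242857 = -14910.122857
Syy = Σy² − (Σy)²/n = 94290.3876 − 94261.612857 = 28.774743
b = Sxy/Sxx = -14910.122857/8159334.857143 = -0.001827
SSE = Syy − b·Sxy = 28.774743 − (-0.001827)·(-14910.122857) = 1.528433

1.528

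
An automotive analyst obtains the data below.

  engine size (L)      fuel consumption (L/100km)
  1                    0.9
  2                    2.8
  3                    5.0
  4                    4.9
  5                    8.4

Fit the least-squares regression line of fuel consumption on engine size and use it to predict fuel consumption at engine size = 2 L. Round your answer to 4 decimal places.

2.6900

n = 5, Σx = 15, Σy = 22, Σxy = 83.1, Σx² = 55
Sxx = Σx² − (Σx)²/n = 55 − 45 = 10
Sxy = Σxy − (Σx)(Σy)/n = 83.1 − 66 = 17.1
b = Sxy/Sxx = 17.1/10 = 1.71
a = ȳ − b·x̄ = 4.4 − 1.71·3 = -0.73
ŷ(2) = a + b·2 = -0.73 + 1.71·2 = 2.69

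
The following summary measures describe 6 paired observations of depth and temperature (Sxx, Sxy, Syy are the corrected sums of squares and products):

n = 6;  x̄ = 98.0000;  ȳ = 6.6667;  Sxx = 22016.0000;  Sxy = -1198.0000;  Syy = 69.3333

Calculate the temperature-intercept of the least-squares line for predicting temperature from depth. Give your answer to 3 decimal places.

b = Sxy/Sxx = -1198/22016 = -0.054415
a = ȳ − b·x̄ = 6.6667 − (-0.054415)·98 = 11.999367

11.999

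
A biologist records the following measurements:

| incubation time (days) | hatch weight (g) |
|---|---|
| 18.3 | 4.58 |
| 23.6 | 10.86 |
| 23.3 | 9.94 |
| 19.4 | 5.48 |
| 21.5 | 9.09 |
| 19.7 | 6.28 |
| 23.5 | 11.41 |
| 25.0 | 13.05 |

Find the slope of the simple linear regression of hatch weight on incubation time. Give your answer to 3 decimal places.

1.250

n = 8, Σx = 174.3, Σy = 70.69, Σxy = 1591.56, Σx² = 3838.69
Sxx = Σx² − (Σx)²/n = 3838.69 − 3797.56125 = 41.12875
Sxy = Σxy − (Σx)(Σy)/n = 1591.56 − 1540.158375 = 51.401625
b = Sxy/Sxx = 51.401625/41.12875 = 1.249774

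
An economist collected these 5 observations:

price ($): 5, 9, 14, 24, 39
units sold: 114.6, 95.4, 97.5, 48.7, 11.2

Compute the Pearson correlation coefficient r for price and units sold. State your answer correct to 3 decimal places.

-0.985

n = 5, Σx = 91, Σy = 367.4, Σxy = 4402.2, Σx² = 2399, Σy² = 34237.7
Sxx = Σx² − (Σx)²/n = 2399 − 1656.2 = 742.8
Sxy = Σxy − (Σx)(Σy)/n = 4402.2 − 6686.68 = -2284.48
Syy = Σy² − (Σy)²/n = 34237.7 − 26996.552 = 7241.148
r = Sxy/√(Sxx·Syy) = -2284.48/√(5378724.7344) = -2284.48/2319.207782 = -0.985026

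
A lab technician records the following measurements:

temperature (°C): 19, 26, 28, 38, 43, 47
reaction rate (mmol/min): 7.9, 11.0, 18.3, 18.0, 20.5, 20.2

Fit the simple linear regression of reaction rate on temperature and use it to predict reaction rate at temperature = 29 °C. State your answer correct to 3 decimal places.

14.069

n = 6, Σx = 201, Σy = 95.9, Σxy = 3463.4, Σx² = 7323
Sxx = Σx² − (Σx)²/n = 7323 − 6733.5 = 589.5
Sxy = Σxy − (Σx)(Σy)/n = 3463.4 − 3212.65 = 250.75
b = Sxy/Sxx = 250.75/589.5 = 0.425360
a = ȳ − b·x̄ = 15.983333 − 0.425360·33.5 = 1.733757
ŷ(29) = a + b·29 = 1.733757 + 0.425360·29 = 14.069211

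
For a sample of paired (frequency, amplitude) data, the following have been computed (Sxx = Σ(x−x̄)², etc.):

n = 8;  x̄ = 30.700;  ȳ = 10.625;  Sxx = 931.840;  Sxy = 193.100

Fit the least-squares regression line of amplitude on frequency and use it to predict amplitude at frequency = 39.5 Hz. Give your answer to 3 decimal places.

12.449

b = Sxy/Sxx = 193.1/931.84 = 0.207224
a = ȳ − b·x̄ = 10.625 − 0.207224·30.7 = 4.263210
ŷ(39.5) = a + b·39.5 = 4.263210 + 0.207224·39.5 = 12.448575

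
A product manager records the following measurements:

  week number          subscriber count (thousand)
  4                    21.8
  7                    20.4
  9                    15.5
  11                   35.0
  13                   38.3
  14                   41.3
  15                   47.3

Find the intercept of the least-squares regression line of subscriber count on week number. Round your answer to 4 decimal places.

4.1342

n = 7, Σx = 73, Σy = 219.6, Σxy = 2540.1, Σx² = 857
Sxx = Σx² − (Σx)²/n = 857 − 761.285714 = 95.714286
Sxy = Σxy − (Σx)(Σy)/n = 2540.1 − 2290.114286 = 249.985714
b = Sxy/Sxx = 249.985714/95.714286 = 2.611791
a = ȳ − b·x̄ = 31.371429 − 2.611791·10.428571 = 4.134179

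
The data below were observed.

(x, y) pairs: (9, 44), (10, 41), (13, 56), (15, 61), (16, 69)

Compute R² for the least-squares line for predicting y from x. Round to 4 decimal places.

n = 5, Σx = 63, Σy = 271, Σxy = 3553, Σx² = 831, Σy² = 15235
Sxx = Σx² − (Σx)²/n = 831 − 793.8 = 37.2
Sxy = Σxy − (Σx)(Σy)/n = 3553 − 3414.6 = 138.4
Syy = Σy² − (Σy)²/n = 15235 − 14688.2 = 546.8
R² = Sxy²/(Sxx·Syy) = (138.4)²/(37.2·546.8) = 0.941674

0.9417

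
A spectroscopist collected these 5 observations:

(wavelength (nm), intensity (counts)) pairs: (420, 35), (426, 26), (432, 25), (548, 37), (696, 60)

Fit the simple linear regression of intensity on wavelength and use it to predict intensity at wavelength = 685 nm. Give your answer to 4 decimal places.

n = 5, Σx = 2522, Σy = 183, Σxy = 98612, Σx² = 1329220
Sxx = Σx² − (Σx)²/n = 1329220 − 1272096.8 = 57123.2
Sxy = Σxy − (Σx)(Σy)/n = 98612 − 92305.2 = 6306.8
b = Sxy/Sxx = 6306.8/57123.2 = 0.110407
a = ȳ − b·x̄ = 36.6 − 0.110407·504.4 = -19.089281
ŷ(685) = a + b·685 = -19.089281 + 0.110407·685 = 56.539501

56.5395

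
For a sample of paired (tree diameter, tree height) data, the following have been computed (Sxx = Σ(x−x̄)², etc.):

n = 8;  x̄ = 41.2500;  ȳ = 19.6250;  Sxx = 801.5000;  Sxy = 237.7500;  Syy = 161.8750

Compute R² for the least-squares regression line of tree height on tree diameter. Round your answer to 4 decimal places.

R² = Sxy²/(Sxx·Syy) = (237.75)²/(801.5·161.875) = 0.435670

0.4357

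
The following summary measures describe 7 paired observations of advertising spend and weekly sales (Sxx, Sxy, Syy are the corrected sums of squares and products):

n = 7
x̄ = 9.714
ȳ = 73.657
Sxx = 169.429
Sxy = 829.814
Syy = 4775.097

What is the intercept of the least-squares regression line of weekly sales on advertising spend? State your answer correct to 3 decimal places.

26.081

b = Sxy/Sxx = 829.814/169.429 = 4.897709
a = ȳ − b·x̄ = 73.657 − 4.897709·9.714 = 26.080651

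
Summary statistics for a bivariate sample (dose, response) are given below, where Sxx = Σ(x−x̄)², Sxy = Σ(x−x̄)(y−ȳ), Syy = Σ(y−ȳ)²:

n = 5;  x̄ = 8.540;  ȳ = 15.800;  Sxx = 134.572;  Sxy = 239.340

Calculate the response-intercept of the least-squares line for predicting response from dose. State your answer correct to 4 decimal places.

b = Sxy/Sxx = 239.34/134.572 = 1.778527
a = ȳ − b·x̄ = 15.8 − 1.778527·8.54 = 0.611375

0.6114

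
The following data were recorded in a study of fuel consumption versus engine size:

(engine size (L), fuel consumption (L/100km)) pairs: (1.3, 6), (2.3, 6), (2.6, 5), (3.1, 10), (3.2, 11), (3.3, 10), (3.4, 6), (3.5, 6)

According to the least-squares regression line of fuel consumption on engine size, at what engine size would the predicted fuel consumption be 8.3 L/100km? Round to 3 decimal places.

n = 8, Σx = 22.7, Σy = 60, Σxy = 175.2, Σx² = 68.29
Sxx = Σx² − (Σx)²/n = 68.29 − 64.41125 = 3.87875
Sxy = Σxy − (Σx)(Σy)/n = 175.2 − 170.25 = 4.95
b = Sxy/Sxx = 4.95/3.87875 = 1.276184
a = ȳ − b·x̄ = 7.5 − 1.276184·2.8375 = 3.878827
Set a + b·x = 8.3: x = (8.3 − 3.878827) / 1.276184 = 3.464369

3.464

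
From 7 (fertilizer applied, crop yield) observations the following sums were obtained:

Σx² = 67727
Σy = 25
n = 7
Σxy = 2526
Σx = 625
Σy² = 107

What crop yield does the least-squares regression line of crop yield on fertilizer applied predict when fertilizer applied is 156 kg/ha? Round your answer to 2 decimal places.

5.22

Sxx = Σx² − (Σx)²/n = 67727 − 55803.571429 = 11923.428571
Sxy = Σxy − (Σx)(Σy)/n = 2526 − 2232.142857 = 293.857143
b = Sxy/Sxx = 293.857143/11923.428571 = 0.024645
a = ȳ − b·x̄ = 3.571429 − 0.024645·89.285714 = 1.370950
ŷ(156) = a + b·156 = 1.370950 + 0.024645·156 = 5.215626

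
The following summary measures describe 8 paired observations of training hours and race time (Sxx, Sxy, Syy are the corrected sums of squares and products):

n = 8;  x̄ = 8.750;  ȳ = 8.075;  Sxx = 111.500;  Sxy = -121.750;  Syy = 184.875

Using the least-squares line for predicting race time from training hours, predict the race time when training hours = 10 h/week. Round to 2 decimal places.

b = Sxy/Sxx = -121.75/111.5 = -1.091928
a = ȳ − b·x̄ = 8.075 − (-1.091928)·8.75 = 17.629372
ŷ(10) = a + b·10 = 17.629372 + (-1.091928)·10 = 6.710090

6.71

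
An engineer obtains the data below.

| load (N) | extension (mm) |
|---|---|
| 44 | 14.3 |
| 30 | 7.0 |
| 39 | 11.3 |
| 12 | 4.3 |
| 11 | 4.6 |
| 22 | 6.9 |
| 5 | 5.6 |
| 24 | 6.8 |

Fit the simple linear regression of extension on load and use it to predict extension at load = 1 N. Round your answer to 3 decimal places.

n = 8, Σx = 187, Σy = 60.8, Σxy = 1725.1, Σx² = 5707
Sxx = Σx² − (Σx)²/n = 5707 − 4371.125 = 1335.875
Sxy = Σxy − (Σx)(Σy)/n = 1725.1 − 1421.2 = 303.9
b = Sxy/Sxx = 303.9/1335.875 = 0.227491
a = ȳ − b·x̄ = 7.6 − 0.227491·23.375 = 2.282390
ŷ(1) = a + b·1 = 2.282390 + 0.227491·1 = 2.509881

2.510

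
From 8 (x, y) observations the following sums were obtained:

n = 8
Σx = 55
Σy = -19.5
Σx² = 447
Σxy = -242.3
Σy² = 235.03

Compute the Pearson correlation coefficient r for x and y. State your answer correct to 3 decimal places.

Sxx = Σx² − (Σx)²/n = 447 − 378.125 = 68.875
Sxy = Σxy − (Σx)(Σy)/n = -242.3 − (-134.0625) = -108.2375
Syy = Σy² − (Σy)²/n = 235.03 − 47.53125 = 187.49875
r = Sxy/√(Sxx·Syy) = -108.2375/√(12913.976406) = -108.2375/113.639678 = -0.952462

-0.952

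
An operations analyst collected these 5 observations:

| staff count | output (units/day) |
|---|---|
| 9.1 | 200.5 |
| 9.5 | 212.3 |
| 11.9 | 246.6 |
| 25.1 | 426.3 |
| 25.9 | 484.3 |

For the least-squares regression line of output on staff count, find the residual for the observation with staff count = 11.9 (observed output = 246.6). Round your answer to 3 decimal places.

n = 5, Σx = 81.5, Σy = 1570, Σxy = 30019.44, Σx² = 1615.49
Sxx = Σx² − (Σx)²/n = 1615.49 − 1328.45 = 287.04
Sxy = Σxy − (Σx)(Σy)/n = 30019.44 − 25591 = 4428.44
b = Sxy/Sxx = 4428.44/287.04 = 15.427954
a = ȳ − b·x̄ = 314 − 15.427954·16.3 = 62.524345
ŷ(11.9) = 62.524345 + 15.427954·11.9 = 246.117001
residual = y − ŷ = 246.6 − 246.117001 = 0.482999

0.483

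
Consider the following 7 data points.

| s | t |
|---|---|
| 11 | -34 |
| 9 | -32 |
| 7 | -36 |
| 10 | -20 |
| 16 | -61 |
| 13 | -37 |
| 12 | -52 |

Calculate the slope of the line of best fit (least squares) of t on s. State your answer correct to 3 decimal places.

-3.228

n = 7, Σx = 78, Σy = -272, Σxy = -3195, Σx² = 920
Sxx = Σx² − (Σx)²/n = 920 − 869.142857 = 50.857143
Sxy = Σxy − (Σx)(Σy)/n = -3195 − (-3030.857143) = -164.142857
b = Sxy/Sxx = -164.142857/50.857143 = -3.227528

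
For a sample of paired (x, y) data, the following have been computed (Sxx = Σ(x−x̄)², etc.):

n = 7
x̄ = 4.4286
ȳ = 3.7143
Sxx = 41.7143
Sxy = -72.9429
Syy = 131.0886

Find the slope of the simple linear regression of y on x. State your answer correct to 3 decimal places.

b = Sxy/Sxx = -72.9429/41.7143 = -1.748631

-1.749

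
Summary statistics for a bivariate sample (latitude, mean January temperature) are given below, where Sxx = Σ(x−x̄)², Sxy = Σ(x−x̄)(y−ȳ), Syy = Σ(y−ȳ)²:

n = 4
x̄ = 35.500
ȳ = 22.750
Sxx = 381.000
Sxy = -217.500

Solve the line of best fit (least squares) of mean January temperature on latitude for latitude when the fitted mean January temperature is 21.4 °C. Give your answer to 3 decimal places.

b = Sxy/Sxx = -217.5/381 = -0.570866
a = ȳ − b·x̄ = 22.75 − (-0.570866)·35.5 = 43.015748
Set a + b·x = 21.4: x = (21.4 − 43.015748) / (-0.570866) = 37.864828

37.865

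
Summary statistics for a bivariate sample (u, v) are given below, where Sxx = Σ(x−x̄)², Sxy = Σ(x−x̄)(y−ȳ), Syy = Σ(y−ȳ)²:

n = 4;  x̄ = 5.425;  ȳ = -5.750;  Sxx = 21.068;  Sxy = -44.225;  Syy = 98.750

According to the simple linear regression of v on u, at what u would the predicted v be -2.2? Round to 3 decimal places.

b = Sxy/Sxx = -44.225/21.068 = -2.099155
a = ȳ − b·x̄ = -5.75 − (-2.099155)·5.425 = 5.637917
Set a + b·x = -2.2: x = (-2.2 − 5.637917) / (-2.099155) = 3.733843

3.734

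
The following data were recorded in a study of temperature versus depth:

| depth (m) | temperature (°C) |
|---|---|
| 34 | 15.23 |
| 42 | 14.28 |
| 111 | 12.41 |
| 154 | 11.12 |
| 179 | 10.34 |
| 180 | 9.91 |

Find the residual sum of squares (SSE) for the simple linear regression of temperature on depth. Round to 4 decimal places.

n = 6, Σx = 700, Σy = 73.29, Σxy = 7842.23, Σx² = 103398, Σy² = 918.6575
Sxx = Σx² − (Σx)²/n = 103398 − 81666.666667 = 21731.333333
Sxy = Σxy − (Σx)(Σy)/n = 7842.23 − 8550.5 = -708.27
Syy = Σy² − (Σy)²/n = 918.6575 − 895.23735 = 23.42015
b = Sxy/Sxx = -708.27/21731.333333 = -0.032592
SSE = Syy − b·Sxy = 23.42015 − (-0.032592)·(-708.27) = 0.336136

0.3361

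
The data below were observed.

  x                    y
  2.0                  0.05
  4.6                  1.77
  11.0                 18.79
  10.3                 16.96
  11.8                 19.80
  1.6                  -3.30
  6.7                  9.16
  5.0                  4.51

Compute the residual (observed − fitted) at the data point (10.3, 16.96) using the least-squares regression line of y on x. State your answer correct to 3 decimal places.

0.247

n = 8, Σx = 53, Σy = 67.74, Σxy = 701.902, Σx² = 463.94
Sxx = Σx² − (Σx)²/n = 463.94 − 351.125 = 112.815
Sxy = Σxy − (Σx)(Σy)/n = 701.902 − 448.7775 = 253.1245
b = Sxy/Sxx = 253.1245/112.815 = 2.243713
a = ȳ − b·x̄ = 8.4675 − 2.243713·6.625 = -6.397100
ŷ(10.3) = -6.397100 + 2.243713·10.3 = 16.713146
residual = y − ŷ = 16.96 − 16.713146 = 0.246854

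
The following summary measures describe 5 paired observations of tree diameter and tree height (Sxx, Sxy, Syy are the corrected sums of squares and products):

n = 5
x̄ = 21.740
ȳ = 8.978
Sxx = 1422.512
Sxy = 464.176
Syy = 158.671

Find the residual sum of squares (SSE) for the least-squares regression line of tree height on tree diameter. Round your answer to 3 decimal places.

b = Sxy/Sxx = 464.176/1422.512 = 0.326307
SSE = Syy − b·Sxy = 158.671 − 0.326307·464.176 = 7.206999

7.207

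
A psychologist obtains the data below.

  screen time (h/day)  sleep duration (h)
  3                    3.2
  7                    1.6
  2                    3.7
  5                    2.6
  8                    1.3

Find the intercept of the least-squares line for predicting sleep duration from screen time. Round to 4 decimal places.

n = 5, Σx = 25, Σy = 12.4, Σxy = 51.6, Σx² = 151
Sxx = Σx² − (Σx)²/n = 151 − 125 = 26
Sxy = Σxy − (Σx)(Σy)/n = 51.6 − 62 = -10.4
b = Sxy/Sxx = -10.4/26 = -0.4
a = ȳ − b·x̄ = 2.48 − (-0.4)·5 = 4.48

4.4800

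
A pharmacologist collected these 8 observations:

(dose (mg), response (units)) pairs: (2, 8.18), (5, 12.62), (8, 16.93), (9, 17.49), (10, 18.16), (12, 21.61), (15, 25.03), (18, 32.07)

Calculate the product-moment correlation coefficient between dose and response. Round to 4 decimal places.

n = 8, Σx = 79, Σy = 152.09, Σxy = 1765.94, Σx² = 967, Σy² = 3270.4653
Sxx = Σx² − (Σx)²/n = 967 − 780.125 = 186.875
Sxy = Σxy − (Σx)(Σy)/n = 1765.94 − 1501.88875 = 264.05125
Syy = Σy² − (Σy)²/n = 3270.4653 − 2891.421012 = 379.044287
r = Sxy/√(Sxx·Syy) = 264.05125/√(70833.901227) = 264.05125/266.146391 = 0.992128

0.9921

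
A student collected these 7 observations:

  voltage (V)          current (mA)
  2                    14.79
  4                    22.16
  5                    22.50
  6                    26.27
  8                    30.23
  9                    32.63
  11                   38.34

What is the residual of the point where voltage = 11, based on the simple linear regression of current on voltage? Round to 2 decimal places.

0.23

n = 7, Σx = 45, Σy = 186.92, Σxy = 1345.59, Σx² = 347
Sxx = Σx² − (Σx)²/n = 347 − 289.285714 = 57.714286
Sxy = Σxy − (Σx)(Σy)/n = 1345.59 − 1201.628571 = 143.961429
b = Sxy/Sxx = 143.961429/57.714286 = 2.494381
a = ȳ − b·x̄ = 26.702857 − 2.494381·6.428571 = 10.667550
ŷ(11) = 10.667550 + 2.494381·11 = 38.105743
residual = y − ŷ = 38.34 − 38.105743 = 0.234257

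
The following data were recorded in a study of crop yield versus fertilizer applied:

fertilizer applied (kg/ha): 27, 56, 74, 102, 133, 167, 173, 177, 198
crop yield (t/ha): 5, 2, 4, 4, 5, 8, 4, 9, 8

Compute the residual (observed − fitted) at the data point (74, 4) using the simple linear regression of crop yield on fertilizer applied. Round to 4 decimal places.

-0.1311

n = 9, Σx = 1107, Σy = 49, Σxy = 6821, Σx² = 165785
Sxx = Σx² − (Σx)²/n = 165785 − 136161 = 29624
Sxy = Σxy − (Σx)(Σy)/n = 6821 − 6027 = 794
b = Sxy/Sxx = 794/29624 = 0.026803
a = ȳ − b·x̄ = 5.444444 − 0.026803·123 = 2.147726
ŷ(74) = 2.147726 + 0.026803·74 = 4.131117
residual = y − ŷ = 4 − 4.131117 = -0.131117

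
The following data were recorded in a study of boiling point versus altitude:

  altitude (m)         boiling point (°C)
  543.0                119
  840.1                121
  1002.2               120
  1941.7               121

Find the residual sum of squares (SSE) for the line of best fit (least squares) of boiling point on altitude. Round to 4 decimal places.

n = 4, Σx = 4327, Σy = 481, Σxy = 521478.8, Σx² = 5775220.74, Σy² = 57843
Sxx = Σx² − (Σx)²/n = 5775220.74 − 4680732.25 = 1094488.49
Sxy = Σxy − (Σx)(Σy)/n = 521478.8 − 520321.75 = 1157.05
Syy = Σy² − (Σy)²/n = 57843 − 57840.25 = 2.75
b = Sxy/Sxx = 1157.05/1094488.49 = 0.001057
SSE = Syy − b·Sxy = 2.75 − 0.001057·1157.05 = 1.526812

1.5268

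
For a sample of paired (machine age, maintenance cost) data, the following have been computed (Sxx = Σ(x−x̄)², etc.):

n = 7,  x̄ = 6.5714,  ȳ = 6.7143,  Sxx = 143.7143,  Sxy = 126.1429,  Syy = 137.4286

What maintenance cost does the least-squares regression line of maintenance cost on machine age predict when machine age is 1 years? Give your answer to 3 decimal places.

b = Sxy/Sxx = 126.1429/143.7143 = 0.877734
a = ȳ − b·x̄ = 6.7143 − 0.877734·6.5714 = 0.946360
ŷ(1) = a + b·1 = 0.946360 + 0.877734·1 = 1.824094

1.824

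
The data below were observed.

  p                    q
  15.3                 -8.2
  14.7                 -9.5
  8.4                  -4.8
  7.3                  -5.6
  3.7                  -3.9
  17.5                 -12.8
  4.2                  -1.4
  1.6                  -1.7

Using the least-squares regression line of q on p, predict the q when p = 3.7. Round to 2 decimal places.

n = 8, Σx = 72.7, Σy = -47.9, Σxy = -593.34, Σx² = 914.17
Sxx = Σx² − (Σx)²/n = 914.17 − 660.66125 = 253.50875
Sxy = Σxy − (Σx)(Σy)/n = -593.34 − (-435.29125) = -158.04875
b = Sxy/Sxx = -158.04875/253.50875 = -0.623445
a = ȳ − b·x̄ = -5.9875 − (-0.623445)·9.0875 = -0.321944
ŷ(3.7) = a + b·3.7 = -0.321944 + (-0.623445)·3.7 = -2.628690

-2.63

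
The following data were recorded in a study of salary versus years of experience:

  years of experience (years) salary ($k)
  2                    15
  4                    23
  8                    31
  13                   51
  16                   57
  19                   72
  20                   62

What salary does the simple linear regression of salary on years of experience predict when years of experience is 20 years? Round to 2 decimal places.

n = 7, Σx = 82, Σy = 311, Σxy = 4553, Σx² = 1270
Sxx = Σx² − (Σx)²/n = 1270 − 960.571429 = 309.428571
Sxy = Σxy − (Σx)(Σy)/n = 4553 − 3643.142857 = 909.857143
b = Sxy/Sxx = 909.857143/309.428571 = 2.940443
a = ȳ − b·x̄ = 44.428571 − 2.940443·11.714286 = 9.983380
ŷ(20) = a + b·20 = 9.983380 + 2.940443·20 = 68.792244

68.79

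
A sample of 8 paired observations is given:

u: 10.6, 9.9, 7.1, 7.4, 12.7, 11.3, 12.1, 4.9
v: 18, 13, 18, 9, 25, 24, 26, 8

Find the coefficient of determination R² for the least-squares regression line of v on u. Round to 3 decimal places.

n = 8, Σx = 76, Σy = 141, Σxy = 1456.4, Σx² = 774.94, Σy² = 2839
Sxx = Σx² − (Σx)²/n = 774.94 − 722 = 52.94
Sxy = Σxy − (Σx)(Σy)/n = 1456.4 − 1339.5 = 116.9
Syy = Σy² − (Σy)²/n = 2839 − 2485.125 = 353.875
R² = Sxy²/(Sxx·Syy) = (116.9)²/(52.94·353.875) = 0.729449

0.729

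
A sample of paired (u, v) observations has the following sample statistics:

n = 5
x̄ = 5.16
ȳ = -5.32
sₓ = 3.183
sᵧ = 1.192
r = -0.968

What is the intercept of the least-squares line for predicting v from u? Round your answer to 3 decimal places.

b = r · sᵧ/sₓ = -0.968 · 1.192/3.183 = -0.362506
a = ȳ − b·x̄ = -5.32 − (-0.362506)·5.16 = -3.449470

-3.449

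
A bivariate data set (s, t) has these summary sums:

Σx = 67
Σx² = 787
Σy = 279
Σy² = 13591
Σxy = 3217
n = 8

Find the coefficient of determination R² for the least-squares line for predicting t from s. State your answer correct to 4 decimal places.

0.8888

Sxx = Σx² − (Σx)²/n = 787 − 561.125 = 225.875
Sxy = Σxy − (Σx)(Σy)/n = 3217 − 2336.625 = 880.375
Syy = Σy² − (Σy)²/n = 13591 − 9730.125 = 3860.875
R² = Sxy²/(Sxx·Syy) = (880.375)²/(225.875·3860.875) = 0.888754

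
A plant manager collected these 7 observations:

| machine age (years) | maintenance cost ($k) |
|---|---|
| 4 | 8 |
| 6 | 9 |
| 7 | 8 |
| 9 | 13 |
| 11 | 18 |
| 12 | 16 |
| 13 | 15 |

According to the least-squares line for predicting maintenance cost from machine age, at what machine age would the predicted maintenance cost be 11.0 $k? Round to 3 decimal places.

7.556

n = 7, Σx = 62, Σy = 87, Σxy = 844, Σx² = 616
Sxx = Σx² − (Σx)²/n = 616 − 549.142857 = 66.857143
Sxy = Σxy − (Σx)(Σy)/n = 844 − 770.571429 = 73.428571
b = Sxy/Sxx = 73.428571/66.857143 = 1.098291
a = ȳ − b·x̄ = 12.428571 − 1.098291·8.857143 = 2.700855
Set a + b·x = 11.0: x = (11.0 − 2.700855) / 1.098291 = 7.556420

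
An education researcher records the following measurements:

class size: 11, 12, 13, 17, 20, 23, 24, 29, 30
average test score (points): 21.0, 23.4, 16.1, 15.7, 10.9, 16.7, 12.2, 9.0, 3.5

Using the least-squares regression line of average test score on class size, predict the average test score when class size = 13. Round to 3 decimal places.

19.447

n = 9, Σx = 179, Σy = 128.5, Σxy = 2248.9, Σx² = 3969
Sxx = Σx² − (Σx)²/n = 3969 − 3560.111111 = 408.888889
Sxy = Σxy − (Σx)(Σy)/n = 2248.9 − 2555.722222 = -306.822222
b = Sxy/Sxx = -306.822222/408.888889 = -0.750380
a = ȳ − b·x̄ = 14.277778 − (-0.750380)·19.888889 = 29.202011
ŷ(13) = a + b·13 = 29.202011 + (-0.750380)·13 = 19.447065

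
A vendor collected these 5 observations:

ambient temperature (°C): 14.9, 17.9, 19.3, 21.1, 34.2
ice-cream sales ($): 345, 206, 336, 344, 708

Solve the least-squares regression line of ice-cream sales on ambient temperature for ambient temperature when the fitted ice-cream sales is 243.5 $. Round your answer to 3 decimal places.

n = 5, Σx = 107.4, Σy = 1939, Σxy = 46784.7, Σx² = 2529.76
Sxx = Σx² − (Σx)²/n = 2529.76 − 2306.952 = 222.808
Sxy = Σxy − (Σx)(Σy)/n = 46784.7 − 41649.72 = 5134.98
b = Sxy/Sxx = 5134.98/222.808 = 23.046659
a = ȳ − b·x̄ = 387.8 − 23.046659·21.48 = -107.242235
Set a + b·x = 243.5: x = (243.5 − (-107.242235)) / 23.046659 = 15.218789

15.219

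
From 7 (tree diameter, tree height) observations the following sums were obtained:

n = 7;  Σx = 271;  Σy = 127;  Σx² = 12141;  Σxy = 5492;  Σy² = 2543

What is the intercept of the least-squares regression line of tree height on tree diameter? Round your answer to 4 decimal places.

Sxx = Σx² − (Σx)²/n = 12141 − 10491.571429 = 1649.428571
Sxy = Σxy − (Σx)(Σy)/n = 5492 − 4916.714286 = 575.285714
b = Sxy/Sxx = 575.285714/1649.428571 = 0.348779
a = ȳ − b·x̄ = 18.142857 − 0.348779·38.714286 = 4.640135

4.6401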